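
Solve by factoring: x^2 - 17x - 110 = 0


We need two numbers that multiply to -110 and add to -17.
Those numbers are 5 and -22 (since 5 * (-22) = -110 and 5 + (-22) = -17).
So x^2 - 17x - 110 = (x + 5)(x - 22) = 0
Setting each factor to zero: x = -5 or x = 22

x = -5, x = 22


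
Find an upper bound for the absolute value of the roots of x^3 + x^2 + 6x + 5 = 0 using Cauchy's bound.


Cauchy's bound: all roots r satisfy |r| <= 1 + max(|a_i/a_n|) for i = 0,...,n-1
where a_n is the leading coefficient.

Coefficients: [1, 1, 6, 5]
Leading coefficient a_n = 1
Ratios |a_i/a_n|: 1, 6, 5
Maximum ratio: 6
Cauchy's bound: |r| <= 1 + 6 = 7

Upper bound = 7


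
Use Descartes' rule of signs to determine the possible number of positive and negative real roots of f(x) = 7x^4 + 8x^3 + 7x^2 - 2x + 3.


Descartes' rule of signs:

For positive roots, count sign changes in f(x) = 7x^4 + 8x^3 + 7x^2 - 2x + 3:
Signs of coefficients: +, +, +, -, +
Number of sign changes: 2
Possible positive real roots: 2, 0

For negative roots, examine f(-x) = 7x^4 - 8x^3 + 7x^2 + 2x + 3:
Signs of coefficients: +, -, +, +, +
Number of sign changes: 2
Possible negative real roots: 2, 0

Positive roots: 2 or 0; Negative roots: 2 or 0


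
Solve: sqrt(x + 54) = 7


Square both sides: x + 54 = 7^2 = 49
x = 49 - 54 = -5
x = -5
Check: sqrt(1*(-5) + 54) = sqrt(49) = 7 ✓

x = -5


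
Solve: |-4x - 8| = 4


An absolute value equation |expr| = 4 gives two cases:
Case 1: -4x - 8 = 4
  -4x = 12, so x = -3
Case 2: -4x - 8 = -4
  -4x = 4, so x = -1

x = -3, x = -1


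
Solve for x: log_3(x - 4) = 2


Convert to exponential form: x - 4 = 3^2 = 9
x = 9 + 4 = 13
Check: log_3(13 - 4) = log_3(9) = log_3(9) = 2 ✓

x = 13


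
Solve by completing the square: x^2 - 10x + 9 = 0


Start: x^2 - 10x + 9 = 0
Move constant: x^2 - 10x = -9
Half of -10 is -5, squared is 25
Add 25 to both sides: x^2 - 10x + 25 = 16
(x - 5)^2 = 16
x - 5 = ±4
x = 5 + 4 = 9 or x = 5 - 4 = 1

x = 1, x = 9


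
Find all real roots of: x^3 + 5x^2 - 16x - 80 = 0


Let p(x) = x^3 + 5x^2 - 16x - 80. By the rational root theorem (leading coefficient 1), any rational root is an integer divisor of 80: try ±1, ±2, ... in turn.
Test x = 1: value = -90 ≠ 0.
Test x = -1: value = -60 ≠ 0.
Test x = 2: value = -84 ≠ 0.
Test x = -2: value = -36 ≠ 0.
Test x = 4: value = 0 ✓, so (x - 4) is a factor.
Synthetic division by (x - 4): bring down 1; 1(4) + 5 = 9; 9(4) - 16 = 20; 20(4) - 80 = 0 → quotient x^2 + 9x + 20, remainder 0.
Solve the quadratic x^2 + 9x + 20 = 0: discriminant = 9^2 - 4(1)(20) = 81 - 80 = 1.
sqrt(1) = 1, so x = (-9 ± 1)/2: x = -4 or x = -5.

x = -5, x = -4, x = 4


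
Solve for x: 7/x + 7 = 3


Subtract 7 from both sides: 7/x = -4
Multiply both sides by x: 7 = -4 * x
Divide by -4: x = -7/4

x = -7/4


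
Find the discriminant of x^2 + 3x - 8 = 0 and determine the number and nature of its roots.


For ax^2 + bx + c = 0, discriminant D = b^2 - 4ac
Here a = 1, b = 3, c = -8
D = (3)^2 - 4(1)(-8) = 9 + 32 = 41

D = 41 > 0 but not a perfect square
The equation has 2 distinct real irrational roots.

Discriminant = 41, 2 distinct real irrational roots


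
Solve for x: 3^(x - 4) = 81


Express both sides with the same base.
81 = 3^4
Since the bases match, equate exponents: x - 4 = 4
So x = 4 - (-4) = 8

x = 8


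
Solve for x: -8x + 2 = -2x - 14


Starting with: -8x + 2 = -2x - 14
Move all x terms to left: (-8 + 2)x = -14 - 2
Simplify: -6x = -16
Divide both sides by -6: x = 8/3

x = 8/3


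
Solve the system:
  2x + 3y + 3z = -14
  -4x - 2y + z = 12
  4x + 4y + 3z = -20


Using Cramer's rule. Expand each determinant along the first row.
D  = 2*[(-2)*3 - 1*4] - 3*[(-4)*3 - 1*4] + 3*[(-4)*4 - (-2)*4]
  = 2*(-10) - 3*(-16) + 3*(-8) = 4
Dx = (-14)*[(-2)*3 - 1*4] - 3*[12*3 - 1*(-20)] + 3*[12*4 - (-2)*(-20)]
  = (-14)*(-10) - 3*(56) + 3*(8) = -4
Dy = 2*[12*3 - 1*(-20)] - (-14)*[(-4)*3 - 1*4] + 3*[(-4)*(-20) - 12*4]
  = 2*(56) - (-14)*(-16) + 3*(32) = -16
Dz = 2*[(-2)*(-20) - 12*4] - 3*[(-4)*(-20) - 12*4] + (-14)*[(-4)*4 - (-2)*4]
  = 2*(-8) - 3*(32) + (-14)*(-8) = 0
x = Dx/D = -4/4 = -1, y = Dy/D = -16/4 = -4, z = Dz/D = 0/4 = 0
Check eq1: (2)(-1) + (3)(-4) + (3)(0) = -14 = -14 ✓
Check eq2: (-4)(-1) + (-2)(-4) + (1)(0) = 12 = 12 ✓
Check eq3: (4)(-1) + (4)(-4) + (3)(0) = -20 = -20 ✓

x = -1, y = -4, z = 0


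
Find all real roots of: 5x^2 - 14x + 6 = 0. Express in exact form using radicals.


Using the quadratic formula: x = (-b ± sqrt(b^2 - 4ac)) / (2a)
Here a = 5, b = -14, c = 6
Discriminant = b^2 - 4ac = (-14)^2 - 4(5)(6) = 196 - 120 = 76
Since discriminant = 76 > 0, there are two real roots.
x = (14 ± 2*sqrt(19)) / 10
Simplifying: x = (7 ± sqrt(19)) / 5
Numerically: x ≈ 2.2718 or x ≈ 0.5282

x = (7 + sqrt(19)) / 5 or x = (7 - sqrt(19)) / 5


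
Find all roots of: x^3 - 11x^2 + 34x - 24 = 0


Let p(x) = x^3 - 11x^2 + 34x - 24. By the rational root theorem (leading coefficient 1), any rational root is an integer divisor of 24: try ±1, ±2, ... in turn.
Test x = 1: value = 0 ✓, so (x - 1) is a factor.
Synthetic division by (x - 1): bring down 1; 1(1) - 11 = -10; (-10)(1) + 34 = 24; 24(1) - 24 = 0 → quotient x^2 - 10x + 24, remainder 0.
Solve the quadratic x^2 - 10x + 24 = 0: discriminant = (-10)^2 - 4(1)(24) = 100 - 96 = 4.
sqrt(4) = 2, so x = (10 ± 2)/2: x = 6 or x = 4.
Collecting all roots found:

x = 1, x = 4, x = 6


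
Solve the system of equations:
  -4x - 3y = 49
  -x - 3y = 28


Using Cramer's rule:
Determinant D = (-4)(-3) - (-1)(-3) = 12 - 3 = 9
Dx = (49)(-3) - (28)(-3) = -147 + 84 = -63
Dy = (-4)(28) - (-1)(49) = -112 + 49 = -63
x = Dx/D = -63/9 = -7
y = Dy/D = -63/9 = -7

x = -7, y = -7


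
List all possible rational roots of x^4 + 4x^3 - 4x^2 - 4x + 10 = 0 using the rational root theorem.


Rational root theorem: possible roots are ±p/q where:
  p divides the constant term (10): p ∈ {1, 2, 5, 10}
  q divides the leading coefficient (1): q ∈ {1}

All possible rational roots: -10, -5, -2, -1, 1, 2, 5, 10

-10, -5, -2, -1, 1, 2, 5, 10


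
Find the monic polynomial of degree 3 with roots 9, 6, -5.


A monic polynomial with roots 9, 6, -5 is:
p(x) = (x - 9)(x - 6)(x + 5)
After multiplying by (x - 9): x - 9
After multiplying by (x - 6): x^2 - 15x + 54
After multiplying by (x + 5): x^3 - 10x^2 - 21x + 270

x^3 - 10x^2 - 21x + 270


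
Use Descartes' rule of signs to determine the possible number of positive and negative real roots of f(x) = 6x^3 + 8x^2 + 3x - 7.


Descartes' rule of signs:

For positive roots, count sign changes in f(x) = 6x^3 + 8x^2 + 3x - 7:
Signs of coefficients: +, +, +, -
Number of sign changes: 1
Possible positive real roots: 1

For negative roots, examine f(-x) = -6x^3 + 8x^2 - 3x - 7:
Signs of coefficients: -, +, -, -
Number of sign changes: 2
Possible negative real roots: 2, 0

Positive roots: 1; Negative roots: 2 or 0


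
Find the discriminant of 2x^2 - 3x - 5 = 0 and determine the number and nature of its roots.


For ax^2 + bx + c = 0, discriminant D = b^2 - 4ac
Here a = 2, b = -3, c = -5
D = (-3)^2 - 4(2)(-5) = 9 + 40 = 49

D = 49 > 0 and is a perfect square (sqrt = 7)
The equation has 2 distinct real rational roots.

Discriminant = 49, 2 distinct real rational roots


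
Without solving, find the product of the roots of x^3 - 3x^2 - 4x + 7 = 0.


By Vieta's formulas for x^3 + bx^2 + cx + d = 0:
  r1 + r2 + r3 = -b/a = 3
  r1*r2 + r1*r3 + r2*r3 = c/a = -4
  r1*r2*r3 = -d/a = -7


Product = -7


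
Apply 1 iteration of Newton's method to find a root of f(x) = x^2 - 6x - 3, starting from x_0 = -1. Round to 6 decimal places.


Newton's method: x_(n+1) = x_n - f(x_n)/f'(x_n)
f(x) = x^2 - 6x - 3
f'(x) = 2x - 6

Iteration 1:
  f(-1.000000) = 4.000000
  f'(-1.000000) = -8.000000
  x_1 = -1.000000 - (4.000000)/(-8.000000) = -0.500000

x_1 = -0.500000


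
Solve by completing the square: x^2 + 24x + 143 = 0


Start: x^2 + 24x + 143 = 0
Move constant: x^2 + 24x = -143
Half of 24 is 12, squared is 144
Add 144 to both sides: x^2 + 24x + 144 = 1
(x + 12)^2 = 1
x + 12 = ±1
x = -12 + 1 = -11 or x = -12 - 1 = -13

x = -13, x = -11


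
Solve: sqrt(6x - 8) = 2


Square both sides: 6x - 8 = 2^2 = 4
6x = 4 + 8 = 12
x = 2
Check: sqrt(6*2 - 8) = sqrt(4) = 2 ✓

x = 2


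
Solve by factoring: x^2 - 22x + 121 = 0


We need two numbers that multiply to 121 and add to -22.
Those numbers are -11 and -11 (since (-11) * (-11) = 121 and (-11) + (-11) = -22).
So x^2 - 22x + 121 = (x - 11)(x - 11) = 0
Setting each factor to zero: x = 11 or x = 11

x = 11


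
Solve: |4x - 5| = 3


An absolute value equation |expr| = 3 gives two cases:
Case 1: 4x - 5 = 3
  4x = 8, so x = 2
Case 2: 4x - 5 = -3
  4x = 2, so x = 1/2

x = 1/2, x = 2


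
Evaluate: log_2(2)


We need the exponent such that 2^? = 2
2^1 = 2
Therefore log_2(2) = 1

1


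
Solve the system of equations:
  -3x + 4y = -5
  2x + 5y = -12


Using Cramer's rule:
Determinant D = (-3)(5) - (2)(4) = -15 - 8 = -23
Dx = (-5)(5) - (-12)(4) = -25 + 48 = 23
Dy = (-3)(-12) - (2)(-5) = 36 + 10 = 46
x = Dx/D = 23/-23 = -1
y = Dy/D = 46/-23 = -2

x = -1, y = -2


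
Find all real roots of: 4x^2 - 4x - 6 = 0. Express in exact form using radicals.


Using the quadratic formula: x = (-b ± sqrt(b^2 - 4ac)) / (2a)
Here a = 4, b = -4, c = -6
Discriminant = b^2 - 4ac = (-4)^2 - 4(4)(-6) = 16 + 96 = 112
Since discriminant = 112 > 0, there are two real roots.
x = (4 ± 4*sqrt(7)) / 8
Simplifying: x = (1 ± sqrt(7)) / 2
Numerically: x ≈ 1.8229 or x ≈ -0.8229

x = (1 + sqrt(7)) / 2 or x = (1 - sqrt(7)) / 2


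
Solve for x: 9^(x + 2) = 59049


Express both sides with the same base.
59049 = 9^5
Since the bases match, equate exponents: x + 2 = 5
So x = 5 - (2) = 3

x = 3


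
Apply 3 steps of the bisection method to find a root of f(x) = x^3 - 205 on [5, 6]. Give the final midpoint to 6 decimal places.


f(x) = x^3 - 205
f(5) = -80 < 0
f(6) = 11 > 0

Step 1: midpoint = (5.000000 + 6.000000)/2 = 5.500000
  f(5.500000) = -38.625000
  f(mid) < 0, so root is in [5.500000, 6.000000]

Step 2: midpoint = (5.500000 + 6.000000)/2 = 5.750000
  f(5.750000) = -14.890625
  f(mid) < 0, so root is in [5.750000, 6.000000]

Step 3: midpoint = (5.750000 + 6.000000)/2 = 5.875000
  f(5.875000) = -2.220703
  f(mid) < 0, so root is in [5.875000, 6.000000]

midpoint = 5.875000


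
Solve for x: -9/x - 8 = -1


Subtract -8 from both sides: -9/x = 7
Multiply both sides by x: -9 = 7 * x
Divide by 7: x = -9/7

x = -9/7


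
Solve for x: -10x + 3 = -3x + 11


Starting with: -10x + 3 = -3x + 11
Move all x terms to left: (-10 + 3)x = 11 - 3
Simplify: -7x = 8
Divide both sides by -7: x = -8/7

x = -8/7


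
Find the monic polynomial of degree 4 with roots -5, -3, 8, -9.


A monic polynomial with roots -5, -3, 8, -9 is:
p(x) = (x + 5)(x + 3)(x - 8)(x + 9)
After multiplying by (x + 5): x + 5
After multiplying by (x + 3): x^2 + 8x + 15
After multiplying by (x - 8): x^3 - 49x - 120
After multiplying by (x + 9): x^4 + 9x^3 - 49x^2 - 561x - 1080

x^4 + 9x^3 - 49x^2 - 561x - 1080


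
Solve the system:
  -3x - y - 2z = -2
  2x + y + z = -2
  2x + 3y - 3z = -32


Using Cramer's rule. Expand each determinant along the first row.
D  = (-3)*[1*(-3) - 1*3] - (-1)*[2*(-3) - 1*2] + (-2)*[2*3 - 1*2]
  = (-3)*(-6) - (-1)*(-8) + (-2)*(4) = 2
Dx = (-2)*[1*(-3) - 1*3] - (-1)*[(-2)*(-3) - 1*(-32)] + (-2)*[(-2)*3 - 1*(-32)]
  = (-2)*(-6) - (-1)*(38) + (-2)*(26) = -2
Dy = (-3)*[(-2)*(-3) - 1*(-32)] - (-2)*[2*(-3) - 1*2] + (-2)*[2*(-32) - (-2)*2]
  = (-3)*(38) - (-2)*(-8) + (-2)*(-60) = -10
Dz = (-3)*[1*(-32) - (-2)*3] - (-1)*[2*(-32) - (-2)*2] + (-2)*[2*3 - 1*2]
  = (-3)*(-26) - (-1)*(-60) + (-2)*(4) = 10
x = Dx/D = -2/2 = -1, y = Dy/D = -10/2 = -5, z = Dz/D = 10/2 = 5
Check eq1: (-3)(-1) + (-1)(-5) + (-2)(5) = -2 = -2 ✓
Check eq2: (2)(-1) + (1)(-5) + (1)(5) = -2 = -2 ✓
Check eq3: (2)(-1) + (3)(-5) + (-3)(5) = -32 = -32 ✓

x = -1, y = -5, z = 5


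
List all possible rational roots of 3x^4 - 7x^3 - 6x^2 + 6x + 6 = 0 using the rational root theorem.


Rational root theorem: possible roots are ±p/q where:
  p divides the constant term (6): p ∈ {1, 2, 3, 6}
  q divides the leading coefficient (3): q ∈ {1, 3}

All possible rational roots: -6, -3, -2, -1, -2/3, -1/3, 1/3, 2/3, 1, 2, 3, 6

-6, -3, -2, -1, -2/3, -1/3, 1/3, 2/3, 1, 2, 3, 6


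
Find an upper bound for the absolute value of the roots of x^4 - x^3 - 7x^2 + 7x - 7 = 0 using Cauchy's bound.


Cauchy's bound: all roots r satisfy |r| <= 1 + max(|a_i/a_n|) for i = 0,...,n-1
where a_n is the leading coefficient.

Coefficients: [1, -1, -7, 7, -7]
Leading coefficient a_n = 1
Ratios |a_i/a_n|: 1, 7, 7, 7
Maximum ratio: 7
Cauchy's bound: |r| <= 1 + 7 = 8

Upper bound = 8


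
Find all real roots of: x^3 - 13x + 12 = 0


Let p(x) = x^3 - 13x + 12. By the rational root theorem (leading coefficient 1), any rational root is an integer divisor of 12: try ±1, ±2, ... in turn.
Test x = 1: value = 0 ✓, so (x - 1) is a factor.
Synthetic division by (x - 1): bring down 1; 1(1) + 0 = 1; 1(1) - 13 = -12; (-12)(1) + 12 = 0 → quotient x^2 + x - 12, remainder 0.
Solve the quadratic x^2 + x - 12 = 0: discriminant = 1^2 - 4(1)(-12) = 1 + 48 = 49.
sqrt(49) = 7, so x = (-1 ± 7)/2: x = 3 or x = -4.

x = -4, x = 1, x = 3


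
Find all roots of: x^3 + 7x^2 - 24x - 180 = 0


Let p(x) = x^3 + 7x^2 - 24x - 180. By the rational root theorem (leading coefficient 1), any rational root is an integer divisor of 180: try ±1, ±2, ... in turn.
Test x = 1: value = -196 ≠ 0.
Test x = -1: value = -150 ≠ 0.
Test x = 2: value = -192 ≠ 0.
Test x = -2: value = -112 ≠ 0.
Test x = 3: value = -162 ≠ 0.
Test x = -3: value = -72 ≠ 0.
Test x = 4: value = -100 ≠ 0.
Test x = -4: value = -36 ≠ 0.
Test x = 5: value = 0 ✓, so (x - 5) is a factor.
Synthetic division by (x - 5): bring down 1; 1(5) + 7 = 12; 12(5) - 24 = 36; 36(5) - 180 = 0 → quotient x^2 + 12x + 36, remainder 0.
Solve the quadratic x^2 + 12x + 36 = 0: discriminant = 12^2 - 4(1)(36) = 144 - 144 = 0.
Discriminant = 0, so a double root: x = -12/2 = -6.
Collecting all roots found:

x = -6 (multiplicity 2), x = 5


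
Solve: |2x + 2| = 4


An absolute value equation |expr| = 4 gives two cases:
Case 1: 2x + 2 = 4
  2x = 2, so x = 1
Case 2: 2x + 2 = -4
  2x = -6, so x = -3

x = -3, x = 1


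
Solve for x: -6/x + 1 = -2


Subtract 1 from both sides: -6/x = -3
Multiply both sides by x: -6 = -3 * x
Divide by -3: x = 2

x = 2


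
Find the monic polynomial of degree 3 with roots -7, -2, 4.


A monic polynomial with roots -7, -2, 4 is:
p(x) = (x + 7)(x + 2)(x - 4)
After multiplying by (x + 7): x + 7
After multiplying by (x + 2): x^2 + 9x + 14
After multiplying by (x - 4): x^3 + 5x^2 - 22x - 56

x^3 + 5x^2 - 22x - 56


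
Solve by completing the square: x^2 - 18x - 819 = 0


Start: x^2 - 18x - 819 = 0
Move constant: x^2 - 18x = 819
Half of -18 is -9, squared is 81
Add 81 to both sides: x^2 - 18x + 81 = 900
(x - 9)^2 = 900
x - 9 = ±30
x = 9 + 30 = 39 or x = 9 - 30 = -21

x = -21, x = 39


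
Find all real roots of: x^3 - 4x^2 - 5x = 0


The constant term is 0, so x = 0 is a root. Factor out x:
  x(x^2 - 4x - 5) = 0
Solve the quadratic x^2 - 4x - 5 = 0: discriminant = (-4)^2 - 4(1)(-5) = 16 + 20 = 36.
sqrt(36) = 6, so x = (4 ± 6)/2: x = 5 or x = -1.

x = -1, x = 0, x = 5


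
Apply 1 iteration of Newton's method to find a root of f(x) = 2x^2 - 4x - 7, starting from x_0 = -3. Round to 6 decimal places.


Newton's method: x_(n+1) = x_n - f(x_n)/f'(x_n)
f(x) = 2x^2 - 4x - 7
f'(x) = 4x - 4

Iteration 1:
  f(-3.000000) = 23.000000
  f'(-3.000000) = -16.000000
  x_1 = -3.000000 - (23.000000)/(-16.000000) = -1.562500

x_1 = -1.562500


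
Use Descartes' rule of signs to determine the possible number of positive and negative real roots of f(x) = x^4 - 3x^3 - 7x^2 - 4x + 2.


Descartes' rule of signs:

For positive roots, count sign changes in f(x) = x^4 - 3x^3 - 7x^2 - 4x + 2:
Signs of coefficients: +, -, -, -, +
Number of sign changes: 2
Possible positive real roots: 2, 0

For negative roots, examine f(-x) = x^4 + 3x^3 - 7x^2 + 4x + 2:
Signs of coefficients: +, +, -, +, +
Number of sign changes: 2
Possible negative real roots: 2, 0

Positive roots: 2 or 0; Negative roots: 2 or 0


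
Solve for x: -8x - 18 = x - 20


Starting with: -8x - 18 = x - 20
Move all x terms to left: (-8 - 1)x = -20 + 18
Simplify: -9x = -2
Divide both sides by -9: x = 2/9

x = 2/9


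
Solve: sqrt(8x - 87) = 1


Square both sides: 8x - 87 = 1^2 = 1
8x = 1 + 87 = 88
x = 11
Check: sqrt(8*11 - 87) = sqrt(1) = 1 ✓

x = 11


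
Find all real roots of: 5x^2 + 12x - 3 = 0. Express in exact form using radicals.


Using the quadratic formula: x = (-b ± sqrt(b^2 - 4ac)) / (2a)
Here a = 5, b = 12, c = -3
Discriminant = b^2 - 4ac = 12^2 - 4(5)(-3) = 144 + 60 = 204
Since discriminant = 204 > 0, there are two real roots.
x = (-12 ± 2*sqrt(51)) / 10
Simplifying: x = (-6 ± sqrt(51)) / 5
Numerically: x ≈ 0.2283 or x ≈ -2.6283

x = (-6 + sqrt(51)) / 5 or x = (-6 - sqrt(51)) / 5


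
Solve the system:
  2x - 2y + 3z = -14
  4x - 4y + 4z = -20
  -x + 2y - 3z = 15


Using Cramer's rule. Expand each determinant along the first row.
D  = 2*[(-4)*(-3) - 4*2] - (-2)*[4*(-3) - 4*(-1)] + 3*[4*2 - (-4)*(-1)]
  = 2*(4) - (-2)*(-8) + 3*(4) = 4
Dx = (-14)*[(-4)*(-3) - 4*2] - (-2)*[(-20)*(-3) - 4*15] + 3*[(-20)*2 - (-4)*15]
  = (-14)*(4) - (-2)*(0) + 3*(20) = 4
Dy = 2*[(-20)*(-3) - 4*15] - (-14)*[4*(-3) - 4*(-1)] + 3*[4*15 - (-20)*(-1)]
  = 2*(0) - (-14)*(-8) + 3*(40) = 8
Dz = 2*[(-4)*15 - (-20)*2] - (-2)*[4*15 - (-20)*(-1)] + (-14)*[4*2 - (-4)*(-1)]
  = 2*(-20) - (-2)*(40) + (-14)*(4) = -16
x = Dx/D = 4/4 = 1, y = Dy/D = 8/4 = 2, z = Dz/D = -16/4 = -4
Check eq1: (2)(1) + (-2)(2) + (3)(-4) = -14 = -14 ✓
Check eq2: (4)(1) + (-4)(2) + (4)(-4) = -20 = -20 ✓
Check eq3: (-1)(1) + (2)(2) + (-3)(-4) = 15 = 15 ✓

x = 1, y = 2, z = -4


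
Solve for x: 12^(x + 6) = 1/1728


Express both sides with the same base.
1/1728 = 12^(-3)
Since the bases match, equate exponents: x + 6 = -3
So x = -3 - (6) = -9

x = -9


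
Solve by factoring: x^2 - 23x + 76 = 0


We need two numbers that multiply to 76 and add to -23.
Those numbers are -4 and -19 (since (-4) * (-19) = 76 and (-4) + (-19) = -23).
So x^2 - 23x + 76 = (x - 4)(x - 19) = 0
Setting each factor to zero: x = 4 or x = 19

x = 4, x = 19


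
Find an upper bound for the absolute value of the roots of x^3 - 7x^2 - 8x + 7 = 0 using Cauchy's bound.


Cauchy's bound: all roots r satisfy |r| <= 1 + max(|a_i/a_n|) for i = 0,...,n-1
where a_n is the leading coefficient.

Coefficients: [1, -7, -8, 7]
Leading coefficient a_n = 1
Ratios |a_i/a_n|: 7, 8, 7
Maximum ratio: 8
Cauchy's bound: |r| <= 1 + 8 = 9

Upper bound = 9


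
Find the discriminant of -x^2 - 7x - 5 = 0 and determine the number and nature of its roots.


For ax^2 + bx + c = 0, discriminant D = b^2 - 4ac
Here a = -1, b = -7, c = -5
D = (-7)^2 - 4(-1)(-5) = 49 - 20 = 29

D = 29 > 0 but not a perfect square
The equation has 2 distinct real irrational roots.

Discriminant = 29, 2 distinct real irrational roots


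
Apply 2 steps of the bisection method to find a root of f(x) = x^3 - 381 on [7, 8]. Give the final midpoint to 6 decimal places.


f(x) = x^3 - 381
f(7) = -38 < 0
f(8) = 131 > 0

Step 1: midpoint = (7.000000 + 8.000000)/2 = 7.500000
  f(7.500000) = 40.875000
  f(mid) > 0, so root is in [7.000000, 7.500000]

Step 2: midpoint = (7.000000 + 7.500000)/2 = 7.250000
  f(7.250000) = 0.078125
  f(mid) > 0, so root is in [7.000000, 7.250000]

midpoint = 7.250000


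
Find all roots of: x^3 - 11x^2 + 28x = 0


The constant term is 0, so x = 0 is a root. Factor out x:
  x^2 - 11x + 28 = 0
Solve the quadratic x^2 - 11x + 28 = 0: discriminant = (-11)^2 - 4(1)(28) = 121 - 112 = 9.
sqrt(9) = 3, so x = (11 ± 3)/2: x = 7 or x = 4.
Collecting all roots found:

x = 0, x = 4, x = 7


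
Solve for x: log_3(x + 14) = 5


Convert to exponential form: x + 14 = 3^5 = 243
x = 243 - 14 = 229
Check: log_3(229 + 14) = log_3(243) = log_3(243) = 5 ✓

x = 229


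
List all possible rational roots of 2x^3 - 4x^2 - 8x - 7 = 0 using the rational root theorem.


Rational root theorem: possible roots are ±p/q where:
  p divides the constant term (-7): p ∈ {1, 7}
  q divides the leading coefficient (2): q ∈ {1, 2}

All possible rational roots: -7, -7/2, -1, -1/2, 1/2, 1, 7/2, 7

-7, -7/2, -1, -1/2, 1/2, 1, 7/2, 7


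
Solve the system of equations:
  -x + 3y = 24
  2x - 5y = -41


Using Cramer's rule:
Determinant D = (-1)(-5) - (2)(3) = 5 - 6 = -1
Dx = (24)(-5) - (-41)(3) = -120 + 123 = 3
Dy = (-1)(-41) - (2)(24) = 41 - 48 = -7
x = Dx/D = 3/-1 = -3
y = Dy/D = -7/-1 = 7

x = -3, y = 7


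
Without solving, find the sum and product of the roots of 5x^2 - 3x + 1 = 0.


By Vieta's formulas for ax^2 + bx + c = 0:
  Sum of roots = -b/a
  Product of roots = c/a

Here a = 5, b = -3, c = 1
Sum = -(-3)/5 = 3/5
Product = 1/5 = 1/5

Sum = 3/5, Product = 1/5


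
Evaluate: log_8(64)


We need the exponent such that 8^? = 64
8^2 = 64
Therefore log_8(64) = 2

2


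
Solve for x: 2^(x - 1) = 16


Express both sides with the same base.
16 = 2^4
Since the bases match, equate exponents: x - 1 = 4
So x = 4 - (-1) = 5

x = 5


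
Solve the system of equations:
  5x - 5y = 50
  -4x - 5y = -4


Using Cramer's rule:
Determinant D = (5)(-5) - (-4)(-5) = -25 - 20 = -45
Dx = (50)(-5) - (-4)(-5) = -250 - 20 = -270
Dy = (5)(-4) - (-4)(50) = -20 + 200 = 180
x = Dx/D = -270/-45 = 6
y = Dy/D = 180/-45 = -4

x = 6, y = -4


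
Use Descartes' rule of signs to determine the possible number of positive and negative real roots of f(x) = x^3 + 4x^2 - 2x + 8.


Descartes' rule of signs:

For positive roots, count sign changes in f(x) = x^3 + 4x^2 - 2x + 8:
Signs of coefficients: +, +, -, +
Number of sign changes: 2
Possible positive real roots: 2, 0

For negative roots, examine f(-x) = -x^3 + 4x^2 + 2x + 8:
Signs of coefficients: -, +, +, +
Number of sign changes: 1
Possible negative real roots: 1

Positive roots: 2 or 0; Negative roots: 1


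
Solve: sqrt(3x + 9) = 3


Square both sides: 3x + 9 = 3^2 = 9
3x = 9 - 9 = 0
x = 0
Check: sqrt(3*0 + 9) = sqrt(9) = 3 ✓

x = 0


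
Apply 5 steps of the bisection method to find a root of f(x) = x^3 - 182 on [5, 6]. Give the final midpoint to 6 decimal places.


f(x) = x^3 - 182
f(5) = -57 < 0
f(6) = 34 > 0

Step 1: midpoint = (5.000000 + 6.000000)/2 = 5.500000
  f(5.500000) = -15.625000
  f(mid) < 0, so root is in [5.500000, 6.000000]

Step 2: midpoint = (5.500000 + 6.000000)/2 = 5.750000
  f(5.750000) = 8.109375
  f(mid) > 0, so root is in [5.500000, 5.750000]

Step 3: midpoint = (5.500000 + 5.750000)/2 = 5.625000
  f(5.625000) = -4.021484
  f(mid) < 0, so root is in [5.625000, 5.750000]

Step 4: midpoint = (5.625000 + 5.750000)/2 = 5.687500
  f(5.687500) = 1.977295
  f(mid) > 0, so root is in [5.625000, 5.687500]

Step 5: midpoint = (5.625000 + 5.687500)/2 = 5.656250
  f(5.656250) = -1.038666
  f(mid) < 0, so root is in [5.656250, 5.687500]

midpoint = 5.656250


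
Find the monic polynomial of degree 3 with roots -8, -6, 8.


A monic polynomial with roots -8, -6, 8 is:
p(x) = (x + 8)(x + 6)(x - 8)
After multiplying by (x + 8): x + 8
After multiplying by (x + 6): x^2 + 14x + 48
After multiplying by (x - 8): x^3 + 6x^2 - 64x - 384

x^3 + 6x^2 - 64x - 384


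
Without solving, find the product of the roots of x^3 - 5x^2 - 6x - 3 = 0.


By Vieta's formulas for x^3 + bx^2 + cx + d = 0:
  r1 + r2 + r3 = -b/a = 5
  r1*r2 + r1*r3 + r2*r3 = c/a = -6
  r1*r2*r3 = -d/a = 3


Product = 3


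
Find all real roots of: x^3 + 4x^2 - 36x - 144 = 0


Let p(x) = x^3 + 4x^2 - 36x - 144. By the rational root theorem (leading coefficient 1), any rational root is an integer divisor of 144: try ±1, ±2, ... in turn.
Test x = 1: value = -175 ≠ 0.
Test x = -1: value = -105 ≠ 0.
Test x = 2: value = -192 ≠ 0.
Test x = -2: value = -64 ≠ 0.
Test x = 3: value = -189 ≠ 0.
Test x = -3: value = -27 ≠ 0.
Test x = 4: value = -160 ≠ 0.
Test x = -4: value = 0 ✓, so (x + 4) is a factor.
Synthetic division by (x + 4): bring down 1; 1(-4) + 4 = 0; 0(-4) - 36 = -36; (-36)(-4) - 144 = 0 → quotient x^2 - 36, remainder 0.
Solve the quadratic x^2 - 36 = 0: discriminant = 0^2 - 4(1)(-36) = 0 + 144 = 144.
sqrt(144) = 12, so x = (0 ± 12)/2: x = 6 or x = -6.

x = -6, x = -4, x = 6


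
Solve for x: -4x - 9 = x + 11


Starting with: -4x - 9 = x + 11
Move all x terms to left: (-4 - 1)x = 11 + 9
Simplify: -5x = 20
Divide both sides by -5: x = -4

x = -4


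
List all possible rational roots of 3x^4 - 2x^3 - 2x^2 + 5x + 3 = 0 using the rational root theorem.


Rational root theorem: possible roots are ±p/q where:
  p divides the constant term (3): p ∈ {1, 3}
  q divides the leading coefficient (3): q ∈ {1, 3}

All possible rational roots: -3, -1, -1/3, 1/3, 1, 3

-3, -1, -1/3, 1/3, 1, 3


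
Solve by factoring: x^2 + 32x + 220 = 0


We need two numbers that multiply to 220 and add to 32.
Those numbers are 10 and 22 (since 10 * 22 = 220 and 10 + 22 = 32).
So x^2 + 32x + 220 = (x + 10)(x + 22) = 0
Setting each factor to zero: x = -10 or x = -22

x = -22, x = -10


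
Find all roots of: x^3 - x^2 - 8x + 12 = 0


Let p(x) = x^3 - x^2 - 8x + 12. By the rational root theorem (leading coefficient 1), any rational root is an integer divisor of 12: try ±1, ±2, ... in turn.
Test x = 1: value = 4 ≠ 0.
Test x = -1: value = 18 ≠ 0.
Test x = 2: value = 0 ✓, so (x - 2) is a factor.
Synthetic division by (x - 2): bring down 1; 1(2) - 1 = 1; 1(2) - 8 = -6; (-6)(2) + 12 = 0 → quotient x^2 + x - 6, remainder 0.
Solve the quadratic x^2 + x - 6 = 0: discriminant = 1^2 - 4(1)(-6) = 1 + 24 = 25.
sqrt(25) = 5, so x = (-1 ± 5)/2: x = 2 or x = -3.
Collecting all roots found:

x = -3, x = 2 (multiplicity 2)


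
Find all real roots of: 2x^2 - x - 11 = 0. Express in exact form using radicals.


Using the quadratic formula: x = (-b ± sqrt(b^2 - 4ac)) / (2a)
Here a = 2, b = -1, c = -11
Discriminant = b^2 - 4ac = (-1)^2 - 4(2)(-11) = 1 + 88 = 89
Since discriminant = 89 > 0, there are two real roots.
x = (1 ± sqrt(89)) / 4
Numerically: x ≈ 2.6085 or x ≈ -2.1085

x = (1 + sqrt(89)) / 4 or x = (1 - sqrt(89)) / 4


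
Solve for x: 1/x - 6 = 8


Subtract -6 from both sides: 1/x = 14
Multiply both sides by x: 1 = 14 * x
Divide by 14: x = 1/14

x = 1/14


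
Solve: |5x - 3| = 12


An absolute value equation |expr| = 12 gives two cases:
Case 1: 5x - 3 = 12
  5x = 15, so x = 3
Case 2: 5x - 3 = -12
  5x = -9, so x = -9/5

x = -9/5, x = 3


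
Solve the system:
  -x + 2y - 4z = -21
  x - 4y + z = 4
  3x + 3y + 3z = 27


Using Cramer's rule. Expand each determinant along the first row.
D  = (-1)*[(-4)*3 - 1*3] - 2*[1*3 - 1*3] + (-4)*[1*3 - (-4)*3]
  = (-1)*(-15) - 2*(0) + (-4)*(15) = -45
Dx = (-21)*[(-4)*3 - 1*3] - 2*[4*3 - 1*27] + (-4)*[4*3 - (-4)*27]
  = (-21)*(-15) - 2*(-15) + (-4)*(120) = -135
Dy = (-1)*[4*3 - 1*27] - (-21)*[1*3 - 1*3] + (-4)*[1*27 - 4*3]
  = (-1)*(-15) - (-21)*(0) + (-4)*(15) = -45
Dz = (-1)*[(-4)*27 - 4*3] - 2*[1*27 - 4*3] + (-21)*[1*3 - (-4)*3]
  = (-1)*(-120) - 2*(15) + (-21)*(15) = -225
x = Dx/D = -135/-45 = 3, y = Dy/D = -45/-45 = 1, z = Dz/D = -225/-45 = 5
Check eq1: (-1)(3) + (2)(1) + (-4)(5) = -21 = -21 ✓
Check eq2: (1)(3) + (-4)(1) + (1)(5) = 4 = 4 ✓
Check eq3: (3)(3) + (3)(1) + (3)(5) = 27 = 27 ✓

x = 3, y = 1, z = 5


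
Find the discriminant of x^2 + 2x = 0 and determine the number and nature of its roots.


For ax^2 + bx + c = 0, discriminant D = b^2 - 4ac
Here a = 1, b = 2, c = 0
D = (2)^2 - 4(1)(0) = 4 - 0 = 4

D = 4 > 0 and is a perfect square (sqrt = 2)
The equation has 2 distinct real rational roots.

Discriminant = 4, 2 distinct real rational roots


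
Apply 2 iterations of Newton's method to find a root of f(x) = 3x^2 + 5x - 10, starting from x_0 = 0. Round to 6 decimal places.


Newton's method: x_(n+1) = x_n - f(x_n)/f'(x_n)
f(x) = 3x^2 + 5x - 10
f'(x) = 6x + 5

Iteration 1:
  f(0.000000) = -10.000000
  f'(0.000000) = 5.000000
  x_1 = 0.000000 - (-10.000000)/(5.000000) = 2.000000

Iteration 2:
  f(2.000000) = 12.000000
  f'(2.000000) = 17.000000
  x_2 = 2.000000 - (12.000000)/(17.000000) = 1.294118

x_2 = 1.294118


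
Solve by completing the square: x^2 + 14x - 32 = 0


Start: x^2 + 14x - 32 = 0
Move constant: x^2 + 14x = 32
Half of 14 is 7, squared is 49
Add 49 to both sides: x^2 + 14x + 49 = 81
(x + 7)^2 = 81
x + 7 = ±9
x = -7 + 9 = 2 or x = -7 - 9 = -16

x = -16, x = 2


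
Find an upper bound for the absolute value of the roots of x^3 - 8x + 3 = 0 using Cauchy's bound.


Cauchy's bound: all roots r satisfy |r| <= 1 + max(|a_i/a_n|) for i = 0,...,n-1
where a_n is the leading coefficient.

Coefficients: [1, 0, -8, 3]
Leading coefficient a_n = 1
Ratios |a_i/a_n|: 0, 8, 3
Maximum ratio: 8
Cauchy's bound: |r| <= 1 + 8 = 9

Upper bound = 9


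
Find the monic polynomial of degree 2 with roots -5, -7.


A monic polynomial with roots -5, -7 is:
p(x) = (x + 5)(x + 7)
After multiplying by (x + 5): x + 5
After multiplying by (x + 7): x^2 + 12x + 35

x^2 + 12x + 35


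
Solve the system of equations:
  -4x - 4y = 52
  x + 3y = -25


Using Cramer's rule:
Determinant D = (-4)(3) - (1)(-4) = -12 + 4 = -8
Dx = (52)(3) - (-25)(-4) = 156 - 100 = 56
Dy = (-4)(-25) - (1)(52) = 100 - 52 = 48
x = Dx/D = 56/-8 = -7
y = Dy/D = 48/-8 = -6

x = -7, y = -6


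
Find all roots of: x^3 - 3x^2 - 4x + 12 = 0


Let p(x) = x^3 - 3x^2 - 4x + 12. By the rational root theorem (leading coefficient 1), any rational root is an integer divisor of 12: try ±1, ±2, ... in turn.
Test x = 1: value = 6 ≠ 0.
Test x = -1: value = 12 ≠ 0.
Test x = 2: value = 0 ✓, so (x - 2) is a factor.
Synthetic division by (x - 2): bring down 1; 1(2) - 3 = -1; (-1)(2) - 4 = -6; (-6)(2) + 12 = 0 → quotient x^2 - x - 6, remainder 0.
Solve the quadratic x^2 - x - 6 = 0: discriminant = (-1)^2 - 4(1)(-6) = 1 + 24 = 25.
sqrt(25) = 5, so x = (1 ± 5)/2: x = 3 or x = -2.
Collecting all roots found:

x = -2, x = 2, x = 3


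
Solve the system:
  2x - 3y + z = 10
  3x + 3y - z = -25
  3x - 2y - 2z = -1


Using Cramer's rule. Expand each determinant along the first row.
D  = 2*[3*(-2) - (-1)*(-2)] - (-3)*[3*(-2) - (-1)*3] + 1*[3*(-2) - 3*3]
  = 2*(-8) - (-3)*(-3) + 1*(-15) = -40
Dx = 10*[3*(-2) - (-1)*(-2)] - (-3)*[(-25)*(-2) - (-1)*(-1)] + 1*[(-25)*(-2) - 3*(-1)]
  = 10*(-8) - (-3)*(49) + 1*(53) = 120
Dy = 2*[(-25)*(-2) - (-1)*(-1)] - 10*[3*(-2) - (-1)*3] + 1*[3*(-1) - (-25)*3]
  = 2*(49) - 10*(-3) + 1*(72) = 200
Dz = 2*[3*(-1) - (-25)*(-2)] - (-3)*[3*(-1) - (-25)*3] + 10*[3*(-2) - 3*3]
  = 2*(-53) - (-3)*(72) + 10*(-15) = -40
x = Dx/D = 120/-40 = -3, y = Dy/D = 200/-40 = -5, z = Dz/D = -40/-40 = 1
Check eq1: (2)(-3) + (-3)(-5) + (1)(1) = 10 = 10 ✓
Check eq2: (3)(-3) + (3)(-5) + (-1)(1) = -25 = -25 ✓
Check eq3: (3)(-3) + (-2)(-5) + (-2)(1) = -1 = -1 ✓

x = -3, y = -5, z = 1


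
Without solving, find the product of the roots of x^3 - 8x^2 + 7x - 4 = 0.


By Vieta's formulas for x^3 + bx^2 + cx + d = 0:
  r1 + r2 + r3 = -b/a = 8
  r1*r2 + r1*r3 + r2*r3 = c/a = 7
  r1*r2*r3 = -d/a = 4


Product = 4


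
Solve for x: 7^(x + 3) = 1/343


Express both sides with the same base.
1/343 = 7^(-3)
Since the bases match, equate exponents: x + 3 = -3
So x = -3 - (3) = -6

x = -6


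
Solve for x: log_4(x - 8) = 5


Convert to exponential form: x - 8 = 4^5 = 1024
x = 1024 + 8 = 1032
Check: log_4(1032 - 8) = log_4(1024) = log_4(1024) = 5 ✓

x = 1032


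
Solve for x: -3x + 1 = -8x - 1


Starting with: -3x + 1 = -8x - 1
Move all x terms to left: (-3 + 8)x = -1 - 1
Simplify: 5x = -2
Divide both sides by 5: x = -2/5

x = -2/5


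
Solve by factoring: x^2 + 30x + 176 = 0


We need two numbers that multiply to 176 and add to 30.
Those numbers are 22 and 8 (since 22 * 8 = 176 and 22 + 8 = 30).
So x^2 + 30x + 176 = (x + 22)(x + 8) = 0
Setting each factor to zero: x = -22 or x = -8

x = -22, x = -8


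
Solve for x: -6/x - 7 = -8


Subtract -7 from both sides: -6/x = -1
Multiply both sides by x: -6 = -1 * x
Divide by -1: x = 6

x = 6


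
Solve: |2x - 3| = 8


An absolute value equation |expr| = 8 gives two cases:
Case 1: 2x - 3 = 8
  2x = 11, so x = 11/2
Case 2: 2x - 3 = -8
  2x = -5, so x = -5/2

x = -5/2, x = 11/2


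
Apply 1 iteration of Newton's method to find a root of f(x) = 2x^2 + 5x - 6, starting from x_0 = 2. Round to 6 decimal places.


Newton's method: x_(n+1) = x_n - f(x_n)/f'(x_n)
f(x) = 2x^2 + 5x - 6
f'(x) = 4x + 5

Iteration 1:
  f(2.000000) = 12.000000
  f'(2.000000) = 13.000000
  x_1 = 2.000000 - (12.000000)/(13.000000) = 1.076923

x_1 = 1.076923


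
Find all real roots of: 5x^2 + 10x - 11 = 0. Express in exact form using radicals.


Using the quadratic formula: x = (-b ± sqrt(b^2 - 4ac)) / (2a)
Here a = 5, b = 10, c = -11
Discriminant = b^2 - 4ac = 10^2 - 4(5)(-11) = 100 + 220 = 320
Since discriminant = 320 > 0, there are two real roots.
x = (-10 ± 8*sqrt(5)) / 10
Simplifying: x = (-5 ± 4*sqrt(5)) / 5
Numerically: x ≈ 0.7889 or x ≈ -2.7889

x = (-5 + 4*sqrt(5)) / 5 or x = (-5 - 4*sqrt(5)) / 5


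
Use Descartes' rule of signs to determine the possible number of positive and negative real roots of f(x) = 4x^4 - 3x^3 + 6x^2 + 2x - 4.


Descartes' rule of signs:

For positive roots, count sign changes in f(x) = 4x^4 - 3x^3 + 6x^2 + 2x - 4:
Signs of coefficients: +, -, +, +, -
Number of sign changes: 3
Possible positive real roots: 3, 1

For negative roots, examine f(-x) = 4x^4 + 3x^3 + 6x^2 - 2x - 4:
Signs of coefficients: +, +, +, -, -
Number of sign changes: 1
Possible negative real roots: 1

Positive roots: 3 or 1; Negative roots: 1


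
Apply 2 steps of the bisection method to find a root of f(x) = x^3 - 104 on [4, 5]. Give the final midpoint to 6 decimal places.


f(x) = x^3 - 104
f(4) = -40 < 0
f(5) = 21 > 0

Step 1: midpoint = (4.000000 + 5.000000)/2 = 4.500000
  f(4.500000) = -12.875000
  f(mid) < 0, so root is in [4.500000, 5.000000]

Step 2: midpoint = (4.500000 + 5.000000)/2 = 4.750000
  f(4.750000) = 3.171875
  f(mid) > 0, so root is in [4.500000, 4.750000]

midpoint = 4.750000


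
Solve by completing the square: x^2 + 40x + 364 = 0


Start: x^2 + 40x + 364 = 0
Move constant: x^2 + 40x = -364
Half of 40 is 20, squared is 400
Add 400 to both sides: x^2 + 40x + 400 = 36
(x + 20)^2 = 36
x + 20 = ±6
x = -20 + 6 = -14 or x = -20 - 6 = -26

x = -26, x = -14


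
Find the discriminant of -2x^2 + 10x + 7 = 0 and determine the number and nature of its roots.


For ax^2 + bx + c = 0, discriminant D = b^2 - 4ac
Here a = -2, b = 10, c = 7
D = (10)^2 - 4(-2)(7) = 100 + 56 = 156

D = 156 > 0 but not a perfect square
The equation has 2 distinct real irrational roots.

Discriminant = 156, 2 distinct real irrational roots


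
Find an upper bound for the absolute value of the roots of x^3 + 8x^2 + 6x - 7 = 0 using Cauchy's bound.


Cauchy's bound: all roots r satisfy |r| <= 1 + max(|a_i/a_n|) for i = 0,...,n-1
where a_n is the leading coefficient.

Coefficients: [1, 8, 6, -7]
Leading coefficient a_n = 1
Ratios |a_i/a_n|: 8, 6, 7
Maximum ratio: 8
Cauchy's bound: |r| <= 1 + 8 = 9

Upper bound = 9


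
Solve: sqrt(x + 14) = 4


Square both sides: x + 14 = 4^2 = 16
x = 16 - 14 = 2
x = 2
Check: sqrt(1*2 + 14) = sqrt(16) = 4 ✓

x = 2


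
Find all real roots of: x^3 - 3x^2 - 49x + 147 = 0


Let p(x) = x^3 - 3x^2 - 49x + 147. By the rational root theorem (leading coefficient 1), any rational root is an integer divisor of 147: try ±1, ±2, ... in turn.
Test x = 1: value = 96 ≠ 0.
Test x = -1: value = 192 ≠ 0.
Test x = 3: value = 0 ✓, so (x - 3) is a factor.
Synthetic division by (x - 3): bring down 1; 1(3) - 3 = 0; 0(3) - 49 = -49; (-49)(3) + 147 = 0 → quotient x^2 - 49, remainder 0.
Solve the quadratic x^2 - 49 = 0: discriminant = 0^2 - 4(1)(-49) = 0 + 196 = 196.
sqrt(196) = 14, so x = (0 ± 14)/2: x = 7 or x = -7.

x = -7, x = 3, x = 7


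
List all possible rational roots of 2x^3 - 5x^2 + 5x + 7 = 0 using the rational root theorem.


Rational root theorem: possible roots are ±p/q where:
  p divides the constant term (7): p ∈ {1, 7}
  q divides the leading coefficient (2): q ∈ {1, 2}

All possible rational roots: -7, -7/2, -1, -1/2, 1/2, 1, 7/2, 7

-7, -7/2, -1, -1/2, 1/2, 1, 7/2, 7


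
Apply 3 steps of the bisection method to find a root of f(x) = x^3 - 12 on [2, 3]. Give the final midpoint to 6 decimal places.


f(x) = x^3 - 12
f(2) = -4 < 0
f(3) = 15 > 0

Step 1: midpoint = (2.000000 + 3.000000)/2 = 2.500000
  f(2.500000) = 3.625000
  f(mid) > 0, so root is in [2.000000, 2.500000]

Step 2: midpoint = (2.000000 + 2.500000)/2 = 2.250000
  f(2.250000) = -0.609375
  f(mid) < 0, so root is in [2.250000, 2.500000]

Step 3: midpoint = (2.250000 + 2.500000)/2 = 2.375000
  f(2.375000) = 1.396484
  f(mid) > 0, so root is in [2.250000, 2.375000]

midpoint = 2.375000


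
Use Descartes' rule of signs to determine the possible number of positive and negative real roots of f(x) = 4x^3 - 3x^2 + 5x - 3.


Descartes' rule of signs:

For positive roots, count sign changes in f(x) = 4x^3 - 3x^2 + 5x - 3:
Signs of coefficients: +, -, +, -
Number of sign changes: 3
Possible positive real roots: 3, 1

For negative roots, examine f(-x) = -4x^3 - 3x^2 - 5x - 3:
Signs of coefficients: -, -, -, -
Number of sign changes: 0
Possible negative real roots: 0

Positive roots: 3 or 1; Negative roots: 0


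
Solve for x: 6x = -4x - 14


Starting with: 6x = -4x - 14
Move all x terms to left: (6 + 4)x = -14 - 0
Simplify: 10x = -14
Divide both sides by 10: x = -7/5

x = -7/5


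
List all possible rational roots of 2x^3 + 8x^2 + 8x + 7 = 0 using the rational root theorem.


Rational root theorem: possible roots are ±p/q where:
  p divides the constant term (7): p ∈ {1, 7}
  q divides the leading coefficient (2): q ∈ {1, 2}

All possible rational roots: -7, -7/2, -1, -1/2, 1/2, 1, 7/2, 7

-7, -7/2, -1, -1/2, 1/2, 1, 7/2, 7


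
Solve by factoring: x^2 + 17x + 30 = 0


We need two numbers that multiply to 30 and add to 17.
Those numbers are 15 and 2 (since 15 * 2 = 30 and 15 + 2 = 17).
So x^2 + 17x + 30 = (x + 15)(x + 2) = 0
Setting each factor to zero: x = -15 or x = -2

x = -15, x = -2


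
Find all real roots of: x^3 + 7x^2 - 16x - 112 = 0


Let p(x) = x^3 + 7x^2 - 16x - 112. By the rational root theorem (leading coefficient 1), any rational root is an integer divisor of 112: try ±1, ±2, ... in turn.
Test x = 1: value = -120 ≠ 0.
Test x = -1: value = -90 ≠ 0.
Test x = 2: value = -108 ≠ 0.
Test x = -2: value = -60 ≠ 0.
Test x = 4: value = 0 ✓, so (x - 4) is a factor.
Synthetic division by (x - 4): bring down 1; 1(4) + 7 = 11; 11(4) - 16 = 28; 28(4) - 112 = 0 → quotient x^2 + 11x + 28, remainder 0.
Solve the quadratic x^2 + 11x + 28 = 0: discriminant = 11^2 - 4(1)(28) = 121 - 112 = 9.
sqrt(9) = 3, so x = (-11 ± 3)/2: x = -4 or x = -7.

x = -7, x = -4, x = 4


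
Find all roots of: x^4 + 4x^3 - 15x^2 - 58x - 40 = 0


Let p(x) = x^4 + 4x^3 - 15x^2 - 58x - 40. By the rational root theorem (leading coefficient 1), any rational root is an integer divisor of 40: try ±1, ±2, ... in turn.
Test x = 1: value = -108 ≠ 0.
Test x = -1: value = 0 ✓, so (x + 1) is a factor.
Synthetic division by (x + 1): bring down 1; 1(-1) + 4 = 3; 3(-1) - 15 = -18; (-18)(-1) - 58 = -40; (-40)(-1) - 40 = 0 → quotient x^3 + 3x^2 - 18x - 40, remainder 0.
Continue with the quotient x^3 + 3x^2 - 18x - 40 (candidates must divide 40; re-test x = -1 first in case it repeats).
Test x = -1: value = -20 ≠ 0.
Test x = 2: value = -56 ≠ 0.
Test x = -2: value = 0 ✓, so (x + 2) is a factor.
Synthetic division by (x + 2): bring down 1; 1(-2) + 3 = 1; 1(-2) - 18 = -20; (-20)(-2) - 40 = 0 → quotient x^2 + x - 20, remainder 0.
Solve the quadratic x^2 + x - 20 = 0: discriminant = 1^2 - 4(1)(-20) = 1 + 80 = 81.
sqrt(81) = 9, so x = (-1 ± 9)/2: x = 4 or x = -5.
Collecting all roots found:

x = -5, x = -2, x = -1, x = 4
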